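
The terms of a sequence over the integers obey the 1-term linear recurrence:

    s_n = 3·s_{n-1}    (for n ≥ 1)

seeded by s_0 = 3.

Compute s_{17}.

s_1 = 3·3 = 9
s_2 = 3·9 = 27
s_3 = 3·27 = 81
s_4 = 3·81 = 243
s_5 = 3·243 = 729
s_6 = 3·729 = 2187
s_7 = 3·2187 = 6561
s_8 = 3·6561 = 19683
s_9 = 3·19683 = 59049
s_10 = 3·59049 = 177147
s_11 = 3·177147 = 531441
s_12 = 3·531441 = 1594323
s_13 = 3·1594323 = 4782969
s_14 = 3·4782969 = 14348907
s_15 = 3·14348907 = 43046721
s_16 = 3·43046721 = 129140163
s_17 = 3·129140163 = 387420489

387420489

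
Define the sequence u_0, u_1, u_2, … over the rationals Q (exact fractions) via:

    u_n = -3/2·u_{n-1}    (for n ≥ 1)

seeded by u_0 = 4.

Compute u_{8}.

u_1 = -3/2·4 = -6
u_2 = -3/2·-6 = 9
u_3 = -3/2·9 = -27/2
u_4 = -3/2·-27/2 = 81/4
u_5 = -3/2·81/4 = -243/8
u_6 = -3/2·-243/8 = 729/16
u_7 = -3/2·729/16 = -2187/32
u_8 = -3/2·-2187/32 = 6561/64

6561/64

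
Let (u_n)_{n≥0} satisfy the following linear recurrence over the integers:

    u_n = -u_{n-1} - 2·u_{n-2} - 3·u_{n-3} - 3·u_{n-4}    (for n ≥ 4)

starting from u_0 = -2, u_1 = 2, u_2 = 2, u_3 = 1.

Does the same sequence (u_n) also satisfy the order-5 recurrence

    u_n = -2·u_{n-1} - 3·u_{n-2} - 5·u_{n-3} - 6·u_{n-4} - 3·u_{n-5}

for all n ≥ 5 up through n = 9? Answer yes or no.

Terms u_0..u_9: -2, 2, 2, 1, -5, -9, 10, 20, 2, -45
n=5: candidate gives -9, actual u_5 = -9 ✓
n=6: candidate gives 10, actual u_6 = 10 ✓
n=7: candidate gives 20, actual u_7 = 20 ✓
n=8: candidate gives 2, actual u_8 = 2 ✓
n=9: candidate gives -45, actual u_9 = -45 ✓

yes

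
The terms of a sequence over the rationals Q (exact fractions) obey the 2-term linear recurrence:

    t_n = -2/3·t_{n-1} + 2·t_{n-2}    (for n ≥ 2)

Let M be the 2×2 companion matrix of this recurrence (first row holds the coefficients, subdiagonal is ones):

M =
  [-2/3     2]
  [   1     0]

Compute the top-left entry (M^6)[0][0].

(M^6)[0][0] is the top entry after applying M 6 times to the unit state (1, 0). Equivalently it is h_{7} for the auxiliary sequence (h_n) obeying the same recurrence with h_1 = 1 and h_i = 0 for 0 ≤ i < 1:
h_2 = -2/3·1 + 2·0 = -2/3
h_3 = -2/3·-2/3 + 2·1 = 22/9
h_4 = -2/3·22/9 + 2·-2/3 = -80/27
h_5 = -2/3·-80/27 + 2·22/9 = 556/81
h_6 = -2/3·556/81 + 2·-80/27 = -2552/243
h_7 = -2/3·-2552/243 + 2·556/81 = 15112/729

15112/729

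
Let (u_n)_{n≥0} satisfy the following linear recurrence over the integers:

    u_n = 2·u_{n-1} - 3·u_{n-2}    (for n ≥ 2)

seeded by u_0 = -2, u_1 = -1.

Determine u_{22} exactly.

u_2 = 2·-1 + -3·-2 = 4
u_3 = 2·4 + -3·-1 = 11
u_4 = 2·11 + -3·4 = 10
u_5 = 2·10 + -3·11 = -13
u_6 = 2·-13 + -3·10 = -56
u_7 = 2·-56 + -3·-13 = -73
u_8 = 2·-73 + -3·-56 = 22
u_9 = 2·22 + -3·-73 = 263
u_10 = 2·263 + -3·22 = 460
u_11 = 2·460 + -3·263 = 131
u_12 = 2·131 + -3·460 = -1118
u_13 = 2·-1118 + -3·131 = -2629
u_14 = 2·-2629 + -3·-1118 = -1904
u_15 = 2·-1904 + -3·-2629 = 4079
u_16 = 2·4079 + -3·-1904 = 13870
u_17 = 2·13870 + -3·4079 = 15503
u_18 = 2·15503 + -3·13870 = -10604
u_19 = 2·-10604 + -3·15503 = -67717
u_20 = 2·-67717 + -3·-10604 = -103622
u_21 = 2·-103622 + -3·-67717 = -4093
u_22 = 2·-4093 + -3·-103622 = 302680

302680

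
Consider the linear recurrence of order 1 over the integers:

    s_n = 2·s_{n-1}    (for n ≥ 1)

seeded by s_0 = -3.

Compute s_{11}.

-6144

s_1 = 2·-3 = -6
s_2 = 2·-6 = -12
s_3 = 2·-12 = -24
s_4 = 2·-24 = -48
s_5 = 2·-48 = -96
s_6 = 2·-96 = -192
s_7 = 2·-192 = -384
s_8 = 2·-384 = -768
s_9 = 2·-768 = -1536
s_10 = 2·-1536 = -3072
s_11 = 2·-3072 = -6144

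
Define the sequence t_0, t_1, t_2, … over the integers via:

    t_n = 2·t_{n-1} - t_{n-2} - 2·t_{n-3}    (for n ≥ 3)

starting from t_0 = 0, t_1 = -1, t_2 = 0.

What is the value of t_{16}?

t_3 = 2·0 + -1·-1 + -2·0 = 1
t_4 = 2·1 + -1·0 + -2·-1 = 4
t_5 = 2·4 + -1·1 + -2·0 = 7
t_6 = 2·7 + -1·4 + -2·1 = 8
t_7 = 2·8 + -1·7 + -2·4 = 1
t_8 = 2·1 + -1·8 + -2·7 = -20
t_9 = 2·-20 + -1·1 + -2·8 = -57
t_10 = 2·-57 + -1·-20 + -2·1 = -96
t_11 = 2·-96 + -1·-57 + -2·-20 = -95
t_12 = 2·-95 + -1·-96 + -2·-57 = 20
t_13 = 2·20 + -1·-95 + -2·-96 = 327
t_14 = 2·327 + -1·20 + -2·-95 = 824
t_15 = 2·824 + -1·327 + -2·20 = 1281
t_16 = 2·1281 + -1·824 + -2·327 = 1084

1084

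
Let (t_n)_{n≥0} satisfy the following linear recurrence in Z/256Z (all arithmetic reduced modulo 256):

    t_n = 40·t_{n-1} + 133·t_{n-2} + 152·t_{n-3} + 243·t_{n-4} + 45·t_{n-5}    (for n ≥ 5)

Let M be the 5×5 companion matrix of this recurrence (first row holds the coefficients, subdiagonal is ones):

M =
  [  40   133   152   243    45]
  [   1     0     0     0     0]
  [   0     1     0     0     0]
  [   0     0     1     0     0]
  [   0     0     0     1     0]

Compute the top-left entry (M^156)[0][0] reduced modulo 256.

(M^156)[0][0] is the top entry after applying M 156 times to the unit state (1, 0, 0, 0, 0). Equivalently it is h_{160} for the auxiliary sequence (h_n) obeying the same recurrence with h_4 = 1 and h_i = 0 for 0 ≤ i < 4:
h_5 = 40·1 + 133·0 + 152·0 + 243·0 + 45·0 = 40
h_6 = 40·40 + 133·1 + 152·0 + 243·0 + 45·0 = 197
h_7 = 40·197 + 133·40 + 152·1 + 243·0 + 45·0 = 40
h_8 = 40·40 + 133·197 + 152·40 + 243·1 + 45·0 = 76
h_9 = 40·76 + 133·40 + 152·197 + 243·40 + 45·1 = 197
h_10 = 40·197 + 133·76 + 152·40 + 243·197 + 45·40 = 11
Continuing the recurrence:
  h_11 = 202;  h_12 = 107;  h_13 = 141;  h_14 = 161;  h_15 = 158;  h_16 = 32
  h_17 = 84;  h_18 = 44;  h_19 = 203;  h_20 = 154;  h_21 = 3;  h_22 = 138
  h_23 = 252;  h_24 = 183;  h_25 = 95;  h_26 = 16;  h_27 = 249;  h_28 = 161
  h_29 = 93;  h_30 = 232;  h_31 = 84;  h_32 = 120;  h_33 = 184;  h_34 = 137
  h_35 = 196;  h_36 = 185;  h_37 = 212;  h_38 = 0;  h_39 = 29;  h_40 = 119
  h_41 = 106;  h_42 = 223;  h_43 = 25;  h_44 = 193;  h_45 = 22;  h_46 = 220
  h_47 = 84;  h_48 = 20;  h_49 = 51;  h_50 = 238;  h_51 = 247;  h_52 = 70
  h_53 = 128;  h_54 = 231;  h_55 = 115;  h_56 = 216;  h_57 = 117;  h_58 = 141
  h_59 = 213;  h_60 = 64;  h_61 = 104;  h_62 = 96;  h_63 = 0;  h_64 = 209
  h_65 = 160;  h_66 = 253;  h_67 = 160;  h_68 = 212;  h_69 = 21;  h_70 = 179
  h_71 = 26;  h_72 = 227;  h_73 = 117;  h_74 = 65;  h_75 = 222;  h_76 = 248
  h_77 = 164;  h_78 = 140;  h_79 = 123;  h_80 = 194;  h_81 = 155;  h_82 = 194
  h_83 = 100;  h_84 = 55;  h_85 = 247;  h_86 = 240;  h_87 = 129;  h_88 = 73
  h_89 = 13;  h_90 = 200;  h_91 = 252;  h_92 = 248;  h_93 = 152;  h_94 = 89
  h_95 = 124;  h_96 = 145;  h_97 = 204;  h_98 = 8;  h_99 = 173;  h_100 = 191
  h_101 = 154;  h_102 = 119;  h_103 = 161;  h_104 = 33;  h_105 = 54;  h_106 = 52
  h_107 = 132;  h_108 = 84;  h_109 = 163;  h_110 = 86;  h_111 = 111;  h_112 = 190
  h_113 = 232;  h_114 = 39;  h_115 = 235;  h_116 = 152;  h_117 = 157;  h_118 = 213
  h_119 = 5;  h_120 = 64;  h_121 = 208;  h_122 = 128;  h_123 = 64;  h_124 = 161
  h_125 = 24;  h_126 = 117;  h_127 = 152;  h_128 = 220;  h_129 = 229;  h_130 = 155
  h_131 = 170;  h_132 = 155;  h_133 = 157;  h_134 = 97;  h_135 = 94;  h_136 = 80
  h_137 = 52;  h_138 = 44;  h_139 = 171;  h_140 = 234;  h_141 = 243;  h_142 = 250
  h_143 = 76;  h_144 = 55;  h_145 = 79;  h_146 = 16;  h_147 = 73;  h_148 = 49
  h_149 = 189;  h_150 = 104;  h_151 = 164;  h_152 = 56;  h_153 = 184;  h_154 = 41
  h_155 = 52;  h_156 = 169;  h_157 = 68;  h_158 = 144
h_159 = 40·144 + 133·68 + 152·169 + 243·52 + 45·41 = 189
h_160 = 40·189 + 133·144 + 152·68 + 243·169 + 45·52 = 71

71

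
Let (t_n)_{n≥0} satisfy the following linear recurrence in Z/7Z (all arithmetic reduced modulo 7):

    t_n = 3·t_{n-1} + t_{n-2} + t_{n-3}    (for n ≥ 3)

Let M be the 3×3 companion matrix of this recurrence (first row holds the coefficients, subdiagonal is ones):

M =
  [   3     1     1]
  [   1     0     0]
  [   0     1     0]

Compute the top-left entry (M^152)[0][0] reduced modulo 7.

(M^152)[0][0] is the top entry after applying M 152 times to the unit state (1, 0, 0). Equivalently it is h_{154} for the auxiliary sequence (h_n) obeying the same recurrence with h_2 = 1 and h_i = 0 for 0 ≤ i < 2:
h_3 = 3·1 + 1·0 + 1·0 = 3
h_4 = 3·3 + 1·1 + 1·0 = 3
h_5 = 3·3 + 1·3 + 1·1 = 6
h_6 = 3·6 + 1·3 + 1·3 = 3
h_7 = 3·3 + 1·6 + 1·3 = 4
h_8 = 3·4 + 1·3 + 1·6 = 0
h_9 = 3·0 + 1·4 + 1·3 = 0
h_10 = 3·0 + 1·0 + 1·4 = 4
h_11 = 3·4 + 1·0 + 1·0 = 5
h_12 = 3·5 + 1·4 + 1·0 = 5
h_13 = 3·5 + 1·5 + 1·4 = 3
h_14 = 3·3 + 1·5 + 1·5 = 5
h_15 = 3·5 + 1·3 + 1·5 = 2
h_16 = 3·2 + 1·5 + 1·3 = 0
h_17 = 3·0 + 1·2 + 1·5 = 0
h_18 = 3·0 + 1·0 + 1·2 = 2
h_19 = 3·2 + 1·0 + 1·0 = 6
h_20 = 3·6 + 1·2 + 1·0 = 6
h_21 = 3·6 + 1·6 + 1·2 = 5
h_22 = 3·5 + 1·6 + 1·6 = 6
h_23 = 3·6 + 1·5 + 1·6 = 1
h_24 = 3·1 + 1·6 + 1·5 = 0
h_25 = 3·0 + 1·1 + 1·6 = 0
h_26 = 3·0 + 1·0 + 1·1 = 1
(h_24, h_25, h_26) = (0, 0, 1) = (h_0, h_1, h_2), so the sequence has period 24.
154 ≡ 10 (mod 24), hence h_154 = h_10 = 4.

4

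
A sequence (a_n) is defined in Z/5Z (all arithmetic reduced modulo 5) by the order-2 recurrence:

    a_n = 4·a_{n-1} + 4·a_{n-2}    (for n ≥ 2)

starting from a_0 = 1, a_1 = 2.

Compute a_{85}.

a_2 = 4·2 + 4·1 = 2
a_3 = 4·2 + 4·2 = 1
a_4 = 4·1 + 4·2 = 2
(a_3, a_4) = (1, 2) = (a_0, a_1), so the sequence has period 3.
85 ≡ 1 (mod 3), hence a_85 = a_1 = 2.

2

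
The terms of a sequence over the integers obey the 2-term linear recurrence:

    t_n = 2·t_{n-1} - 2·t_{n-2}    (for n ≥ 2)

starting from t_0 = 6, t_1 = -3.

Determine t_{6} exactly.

t_2 = 2·-3 + -2·6 = -18
t_3 = 2·-18 + -2·-3 = -30
t_4 = 2·-30 + -2·-18 = -24
t_5 = 2·-24 + -2·-30 = 12
t_6 = 2·12 + -2·-24 = 72

72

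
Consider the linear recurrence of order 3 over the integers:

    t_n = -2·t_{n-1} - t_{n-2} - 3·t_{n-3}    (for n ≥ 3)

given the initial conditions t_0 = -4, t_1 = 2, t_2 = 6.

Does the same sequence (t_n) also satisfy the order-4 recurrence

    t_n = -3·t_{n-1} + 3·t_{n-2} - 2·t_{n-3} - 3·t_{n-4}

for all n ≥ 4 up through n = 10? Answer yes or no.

no

Terms t_0..t_10: -4, 2, 6, -2, -8, 0, 14, -4, -6, -26, 70
n=4: candidate gives 32, actual t_4 = -8 ✗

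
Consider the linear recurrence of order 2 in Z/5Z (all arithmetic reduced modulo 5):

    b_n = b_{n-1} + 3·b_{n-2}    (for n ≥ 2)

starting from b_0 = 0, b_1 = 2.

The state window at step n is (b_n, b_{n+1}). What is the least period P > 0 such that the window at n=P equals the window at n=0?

n=0: window = (0, 2)
n=1: window = (2, 2)
n=2: window = (2, 3)
n=3: window = (3, 4)
n=4: window = (4, 3)
n=5: window = (3, 0)
n=6: window = (0, 4)
n=7: window = (4, 4)
n=8: window = (4, 1)
n=9: window = (1, 3)
n=10: window = (3, 1)
n=11: window = (1, 0)
n=12: window = (0, 3)
n=13: window = (3, 3)
n=14: window = (3, 2)
n=15: window = (2, 1)
n=16: window = (1, 2)
n=17: window = (2, 0)
n=18: window = (0, 1)
n=19: window = (1, 1)
n=20: window = (1, 4)
n=21: window = (4, 2)
n=22: window = (2, 4)
n=23: window = (4, 0)
n=24: window = (0, 2)
window at n=24 equals window at n=0 → period = 24

24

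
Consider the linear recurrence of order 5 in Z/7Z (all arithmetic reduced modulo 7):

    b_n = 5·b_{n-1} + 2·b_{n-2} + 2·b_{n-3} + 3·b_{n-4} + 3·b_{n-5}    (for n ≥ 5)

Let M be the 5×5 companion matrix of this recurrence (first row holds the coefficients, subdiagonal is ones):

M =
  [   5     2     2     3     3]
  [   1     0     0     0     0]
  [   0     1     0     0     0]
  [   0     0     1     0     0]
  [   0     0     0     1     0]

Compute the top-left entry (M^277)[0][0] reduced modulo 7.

1

(M^277)[0][0] is the top entry after applying M 277 times to the unit state (1, 0, 0, 0, 0). Equivalently it is h_{281} for the auxiliary sequence (h_n) obeying the same recurrence with h_4 = 1 and h_i = 0 for 0 ≤ i < 4:
h_5 = 5·1 + 2·0 + 2·0 + 3·0 + 3·0 = 5
h_6 = 5·5 + 2·1 + 2·0 + 3·0 + 3·0 = 6
h_7 = 5·6 + 2·5 + 2·1 + 3·0 + 3·0 = 0
h_8 = 5·0 + 2·6 + 2·5 + 3·1 + 3·0 = 4
h_9 = 5·4 + 2·0 + 2·6 + 3·5 + 3·1 = 1
h_10 = 5·1 + 2·4 + 2·0 + 3·6 + 3·5 = 4
Continuing the recurrence:
  h_11 = 6;  h_12 = 3;  h_13 = 1;  h_14 = 3;  h_15 = 4;  h_16 = 6
  h_17 = 0;  h_18 = 4;  h_19 = 4;  h_20 = 2;  h_21 = 2;  h_22 = 6
  h_23 = 6;  h_24 = 1;  h_25 = 6;  h_26 = 5;  h_27 = 5;  h_28 = 5
  h_29 = 3;  h_30 = 5;  h_31 = 1;  h_32 = 2;  h_33 = 4;  h_34 = 1
  h_35 = 0;  h_36 = 5;  h_37 = 3;  h_38 = 5;  h_39 = 2;  h_40 = 6
  h_41 = 5;  h_42 = 2;  h_43 = 4;  h_44 = 2;  h_45 = 6;  h_46 = 0
  h_47 = 6;  h_48 = 4;  h_49 = 0;  h_50 = 3;  h_51 = 6;  h_52 = 3
  h_53 = 3;  h_54 = 0;  h_55 = 4;  h_56 = 4;  h_57 = 4;  h_58 = 3
  h_59 = 1;  h_60 = 1;  h_61 = 2;  h_62 = 0;  h_63 = 4;  h_64 = 2
  h_65 = 6;  h_66 = 6;  h_67 = 2;  h_68 = 3;  h_69 = 6;  h_70 = 6
  h_71 = 2;  h_72 = 0;  h_73 = 1;  h_74 = 3;  h_75 = 6;  h_76 = 2
  h_77 = 3;  h_78 = 1;  h_79 = 0;  h_80 = 4;  h_81 = 2;  h_82 = 2
  h_83 = 4;  h_84 = 5;  h_85 = 6;  h_86 = 4;  h_87 = 4;  h_88 = 4
  h_89 = 6;  h_90 = 6;  h_91 = 4;  h_92 = 5;  h_93 = 5;  h_94 = 2
  h_95 = 4;  h_96 = 5;  h_97 = 4;  h_98 = 3;  h_99 = 2;  h_100 = 2
  h_101 = 5;  h_102 = 5;  h_103 = 5;  h_104 = 1;  h_105 = 4;  h_106 = 6
  h_107 = 0;  h_108 = 3;  h_109 = 0;  h_110 = 1;  h_111 = 1;  h_112 = 2
  h_113 = 2;  h_114 = 5;  h_115 = 4;  h_116 = 1;  h_117 = 0;  h_118 = 3
  h_119 = 2;  h_120 = 3;  h_121 = 0;  h_122 = 5;  h_123 = 4;  h_124 = 3
  h_125 = 0;  h_126 = 1;  h_127 = 3;  h_128 = 3;  h_129 = 4;  h_130 = 0
  h_131 = 5;  h_132 = 2;  h_133 = 6;  h_134 = 0;  h_135 = 3;  h_136 = 6
  h_137 = 4;  h_138 = 0;  h_139 = 1;  h_140 = 5;  h_141 = 1;  h_142 = 1
  h_143 = 6;  h_144 = 3;  h_145 = 5;  h_146 = 0;  h_147 = 2;  h_148 = 5
  h_149 = 4;  h_150 = 0;  h_151 = 3;  h_152 = 2;  h_153 = 1;  h_154 = 6
  h_155 = 3;  h_156 = 2;  h_157 = 2;  h_158 = 6;  h_159 = 2;  h_160 = 6
  h_161 = 2;  h_162 = 1;  h_163 = 3;  h_164 = 3;  h_165 = 5;  h_166 = 4
  h_167 = 6;  h_168 = 3;  h_169 = 3;  h_170 = 4;  h_171 = 6;  h_172 = 1
  h_173 = 1;  h_174 = 5;  h_175 = 3;  h_176 = 6;  h_177 = 3;  h_178 = 2
  h_179 = 3;  h_180 = 3;  h_181 = 3;  h_182 = 0;  h_183 = 6;  h_184 = 5
  h_185 = 6;  h_186 = 5;  h_187 = 2;  h_188 = 2;  h_189 = 1;  h_190 = 4
  h_191 = 5;  h_192 = 5;  h_193 = 3;  h_194 = 1;  h_195 = 6;  h_196 = 5
  h_197 = 0;  h_198 = 6;  h_199 = 5;  h_200 = 0;  h_201 = 2;  h_202 = 3
  h_203 = 3;  h_204 = 5;  h_205 = 1;  h_206 = 1;  h_207 = 0;  h_208 = 0
  h_209 = 6;  h_210 = 1;  h_211 = 6;  h_212 = 2;  h_213 = 0;  h_214 = 2
  h_215 = 0;  h_216 = 0;  h_217 = 3;  h_218 = 0;  h_219 = 5;  h_220 = 3
  h_221 = 6;  h_222 = 6;  h_223 = 0;  h_224 = 6;  h_225 = 6;  h_226 = 1
  h_227 = 5;  h_228 = 1;  h_229 = 4;  h_230 = 4;  h_231 = 6;  h_232 = 1
  h_233 = 5;  h_234 = 0;  h_235 = 0;  h_236 = 3;  h_237 = 5;  h_238 = 4
  h_239 = 1;  h_240 = 4;  h_241 = 5;  h_242 = 6;  h_243 = 0;  h_244 = 2
  h_245 = 0;  h_246 = 2;  h_247 = 4;  h_248 = 2;  h_249 = 0;  h_250 = 4
  h_251 = 0;  h_252 = 5;  h_253 = 4;  h_254 = 0;  h_255 = 2;  h_256 = 5
  h_257 = 0;  h_258 = 5;  h_259 = 6;  h_260 = 5;  h_261 = 6;  h_262 = 4
  h_263 = 5;  h_264 = 1;  h_265 = 0;  h_266 = 0;  h_267 = 1;  h_268 = 2
  h_269 = 1;  h_270 = 4;  h_271 = 1;  h_272 = 3;  h_273 = 6;  h_274 = 4
  h_275 = 4;  h_276 = 3;  h_277 = 2;  h_278 = 5;  h_279 = 3
h_280 = 5·3 + 2·5 + 2·2 + 3·3 + 3·4 = 1
h_281 = 5·1 + 2·3 + 2·5 + 3·2 + 3·3 = 1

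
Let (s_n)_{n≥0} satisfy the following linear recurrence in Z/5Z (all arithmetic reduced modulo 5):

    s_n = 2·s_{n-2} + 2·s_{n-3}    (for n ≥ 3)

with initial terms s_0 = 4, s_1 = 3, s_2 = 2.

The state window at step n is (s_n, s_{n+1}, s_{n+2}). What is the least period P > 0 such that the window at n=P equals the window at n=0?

124

n=0: window = (4, 3, 2)
n=1: window = (3, 2, 4)
n=2: window = (2, 4, 0)
n=3: window = (4, 0, 2)
n=4: window = (0, 2, 3)
n=5: window = (2, 3, 4)
n=6: window = (3, 4, 0)
n=7: window = (4, 0, 4)
n=8: window = (0, 4, 3)
n=9: window = (4, 3, 3)
n=10: window = (3, 3, 4)
n=11: window = (3, 4, 2)
n=12: window = (4, 2, 4)
n=13: window = (2, 4, 2)
n=14: window = (4, 2, 2)
n=15: window = (2, 2, 2)
n=16: window = (2, 2, 3)
n=17: window = (2, 3, 3)
n=18: window = (3, 3, 0)
n=19: window = (3, 0, 2)
n=20: window = (0, 2, 1)
n=21: window = (2, 1, 4)
n=22: window = (1, 4, 1)
n=23: window = (4, 1, 0)
n=24: window = (1, 0, 0)
n=25: window = (0, 0, 2)
n=26: window = (0, 2, 0)
n=27: window = (2, 0, 4)
n=28: window = (0, 4, 4)
n=29: window = (4, 4, 3)
n=30: window = (4, 3, 1)
n=31: window = (3, 1, 4)
n=32: window = (1, 4, 3)
n=33: window = (4, 3, 0)
n=34: window = (3, 0, 4)
n=35: window = (0, 4, 1)
n=36: window = (4, 1, 3)
n=37: window = (1, 3, 0)
n=38: window = (3, 0, 3)
n=39: window = (0, 3, 1)
n=40: window = (3, 1, 1)
…
n=122: window = (2, 2, 4)
n=123: window = (2, 4, 3)
n=124: window = (4, 3, 2)
window at n=124 equals window at n=0 → period = 124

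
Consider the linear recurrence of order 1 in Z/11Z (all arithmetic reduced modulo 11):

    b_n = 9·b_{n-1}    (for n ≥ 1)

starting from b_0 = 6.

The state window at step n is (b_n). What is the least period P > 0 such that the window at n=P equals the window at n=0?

n=0: window = (6)
n=1: window = (10)
n=2: window = (2)
n=3: window = (7)
n=4: window = (8)
n=5: window = (6)
window at n=5 equals window at n=0 → period = 5

5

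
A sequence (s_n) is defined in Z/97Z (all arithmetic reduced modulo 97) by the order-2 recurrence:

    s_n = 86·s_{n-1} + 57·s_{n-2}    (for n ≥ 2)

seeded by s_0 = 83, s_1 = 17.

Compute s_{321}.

s_2 = 86·17 + 57·83 = 82
s_3 = 86·82 + 57·17 = 67
s_4 = 86·67 + 57·82 = 57
s_5 = 86·57 + 57·67 = 88
s_6 = 86·88 + 57·57 = 50
s_7 = 86·50 + 57·88 = 4
Continuing the recurrence:
  s_8 = 90;  s_9 = 14;  s_10 = 29;  s_11 = 91;  s_12 = 70;  s_13 = 52
  s_14 = 23;  s_15 = 92;  s_16 = 8;  s_17 = 15;  s_18 = 0;  s_19 = 79
  s_20 = 4;  s_21 = 94;  s_22 = 67;  s_23 = 62;  s_24 = 33;  s_25 = 67
  s_26 = 77;  s_27 = 62;  s_28 = 21;  s_29 = 5;  s_30 = 75;  s_31 = 42
  s_32 = 30;  s_33 = 27;  s_34 = 55;  s_35 = 61;  s_36 = 39;  s_37 = 41
  s_38 = 26;  s_39 = 14;  s_40 = 67;  s_41 = 61;  s_42 = 44;  s_43 = 83
  s_44 = 43;  s_45 = 87;  s_46 = 39;  s_47 = 68;  s_48 = 20;  s_49 = 67
  s_50 = 15;  s_51 = 65;  s_52 = 43;  s_53 = 31;  s_54 = 73;  s_55 = 91
  s_56 = 56;  s_57 = 12;  s_58 = 53;  s_59 = 4;  s_60 = 67;  s_61 = 73
  s_62 = 9;  s_63 = 85;  s_64 = 63;  s_65 = 78;  s_66 = 17;  s_67 = 88
  s_68 = 1;  s_69 = 58;  s_70 = 1;  s_71 = 94;  s_72 = 90;  s_73 = 3
  s_74 = 53;  s_75 = 73;  s_76 = 84;  s_77 = 36;  s_78 = 27;  s_79 = 9
  s_80 = 82;  s_81 = 96;  s_82 = 29;  s_83 = 12;  s_84 = 66;  s_85 = 55
  s_86 = 53;  s_87 = 30;  s_88 = 72;  s_89 = 45;  s_90 = 20;  s_91 = 17
  s_92 = 80;  s_93 = 89;  s_94 = 89;  s_95 = 20;  s_96 = 3;  s_97 = 40
  s_98 = 22;  s_99 = 1;  s_100 = 79;  s_101 = 61;  s_102 = 49;  s_103 = 28
  s_104 = 60;  s_105 = 63;  s_106 = 11;  s_107 = 75;  s_108 = 93;  s_109 = 51
  s_110 = 84;  s_111 = 43;  s_112 = 47;  s_113 = 91;  s_114 = 29;  s_115 = 18
  s_116 = 0;  s_117 = 56;  s_118 = 63;  s_119 = 74;  s_120 = 61;  s_121 = 55
  s_122 = 59;  s_123 = 61;  s_124 = 73;  s_125 = 55;  s_126 = 64;  s_127 = 6
  s_128 = 90;  s_129 = 31;  s_130 = 36;  s_131 = 13;  s_132 = 66;  s_133 = 15
  s_134 = 8;  s_135 = 88;  s_136 = 70;  s_137 = 75;  s_138 = 61;  s_139 = 15
  s_140 = 14;  s_141 = 22;  s_142 = 71;  s_143 = 85;  s_144 = 8;  s_145 = 4
  s_146 = 24;  s_147 = 61;  s_148 = 18;  s_149 = 78;  s_150 = 71;  s_151 = 76
  s_152 = 10;  s_153 = 51;  s_154 = 9;  s_155 = 92;  s_156 = 83;  s_157 = 63
  s_158 = 61;  s_159 = 10;  s_160 = 69;  s_161 = 5;  s_162 = 95;  s_163 = 16
  s_164 = 1;  s_165 = 28;  s_166 = 40;  s_167 = 89;  s_168 = 40;  s_169 = 74
  s_170 = 11;  s_171 = 23;  s_172 = 83;  s_173 = 10;  s_174 = 62;  s_175 = 82
  s_176 = 13;  s_177 = 69;  s_178 = 79;  s_179 = 57;  s_180 = 93;  s_181 = 92
  s_182 = 21;  s_183 = 66;  s_184 = 83;  s_185 = 36;  s_186 = 67;  s_187 = 54
  s_188 = 24;  s_189 = 1;  s_190 = 96;  s_191 = 68;  s_192 = 68;  s_193 = 24
  s_194 = 23;  s_195 = 48;  s_196 = 7;  s_197 = 40;  s_198 = 56;  s_199 = 15
  s_200 = 20;  s_201 = 53;  s_202 = 72;  s_203 = 95;  s_204 = 52;  s_205 = 90
  s_206 = 34;  s_207 = 3;  s_208 = 62;  s_209 = 71;  s_210 = 37;  s_211 = 51
  s_212 = 93;  s_213 = 41;  s_214 = 0;  s_215 = 9;  s_216 = 95;  s_217 = 50
  s_218 = 15;  s_219 = 66;  s_220 = 32;  s_221 = 15;  s_222 = 10;  s_223 = 66
  s_224 = 38;  s_225 = 46;  s_226 = 11;  s_227 = 76;  s_228 = 82;  s_229 = 35
  s_230 = 21;  s_231 = 18;  s_232 = 29;  s_233 = 28;  s_234 = 84;  s_235 = 90
  s_236 = 15;  s_237 = 18;  s_238 = 75;  s_239 = 7;  s_240 = 27;  s_241 = 5
  s_242 = 29;  s_243 = 63;  s_244 = 87;  s_245 = 15;  s_246 = 41;  s_247 = 16
  s_248 = 27;  s_249 = 33;  s_250 = 12;  s_251 = 3;  s_252 = 69;  s_253 = 91
  s_254 = 22;  s_255 = 95;  s_256 = 15;  s_257 = 12;  s_258 = 44;  s_259 = 6
  s_260 = 17;  s_261 = 58;  s_262 = 40;  s_263 = 53;  s_264 = 48;  s_265 = 68
  s_266 = 48;  s_267 = 50;  s_268 = 52;  s_269 = 47;  s_270 = 22;  s_271 = 12
  s_272 = 55;  s_273 = 79;  s_274 = 35;  s_275 = 44;  s_276 = 56;  s_277 = 49
  s_278 = 34;  s_279 = 91;  s_280 = 64;  s_281 = 21;  s_282 = 22;  s_283 = 82
  s_284 = 61;  s_285 = 26;  s_286 = 87;  s_287 = 40;  s_288 = 57;  s_289 = 4
  s_290 = 4;  s_291 = 87;  s_292 = 47;  s_293 = 77;  s_294 = 86;  s_295 = 48
  s_296 = 9;  s_297 = 18;  s_298 = 24;  s_299 = 83;  s_300 = 67;  s_301 = 17
  s_302 = 43;  s_303 = 11;  s_304 = 2;  s_305 = 23;  s_306 = 55;  s_307 = 27
  s_308 = 25;  s_309 = 3;  s_310 = 34;  s_311 = 88;  s_312 = 0;  s_313 = 69
  s_314 = 17;  s_315 = 60;  s_316 = 18;  s_317 = 21;  s_318 = 19;  s_319 = 18
s_320 = 86·18 + 57·19 = 12
s_321 = 86·12 + 57·18 = 21

21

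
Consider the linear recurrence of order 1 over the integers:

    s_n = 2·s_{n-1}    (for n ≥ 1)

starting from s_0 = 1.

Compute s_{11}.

s_1 = 2·1 = 2
s_2 = 2·2 = 4
s_3 = 2·4 = 8
s_4 = 2·8 = 16
s_5 = 2·16 = 32
s_6 = 2·32 = 64
s_7 = 2·64 = 128
s_8 = 2·128 = 256
s_9 = 2·256 = 512
s_10 = 2·512 = 1024
s_11 = 2·1024 = 2048

2048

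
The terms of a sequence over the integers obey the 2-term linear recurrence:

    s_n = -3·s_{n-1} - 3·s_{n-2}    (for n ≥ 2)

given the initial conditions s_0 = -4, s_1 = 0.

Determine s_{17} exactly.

-78732

s_2 = -3·0 + -3·-4 = 12
s_3 = -3·12 + -3·0 = -36
s_4 = -3·-36 + -3·12 = 72
s_5 = -3·72 + -3·-36 = -108
s_6 = -3·-108 + -3·72 = 108
s_7 = -3·108 + -3·-108 = 0
s_8 = -3·0 + -3·108 = -324
s_9 = -3·-324 + -3·0 = 972
s_10 = -3·972 + -3·-324 = -1944
s_11 = -3·-1944 + -3·972 = 2916
s_12 = -3·2916 + -3·-1944 = -2916
s_13 = -3·-2916 + -3·2916 = 0
s_14 = -3·0 + -3·-2916 = 8748
s_15 = -3·8748 + -3·0 = -26244
s_16 = -3·-26244 + -3·8748 = 52488
s_17 = -3·52488 + -3·-26244 = -78732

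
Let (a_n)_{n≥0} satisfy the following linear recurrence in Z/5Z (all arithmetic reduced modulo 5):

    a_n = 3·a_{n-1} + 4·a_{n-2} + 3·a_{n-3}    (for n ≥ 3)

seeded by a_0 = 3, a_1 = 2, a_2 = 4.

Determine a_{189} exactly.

a_3 = 3·4 + 4·2 + 3·3 = 4
a_4 = 3·4 + 4·4 + 3·2 = 4
a_5 = 3·4 + 4·4 + 3·4 = 0
a_6 = 3·0 + 4·4 + 3·4 = 3
a_7 = 3·3 + 4·0 + 3·4 = 1
a_8 = 3·1 + 4·3 + 3·0 = 0
a_9 = 3·0 + 4·1 + 3·3 = 3
a_10 = 3·3 + 4·0 + 3·1 = 2
a_11 = 3·2 + 4·3 + 3·0 = 3
a_12 = 3·3 + 4·2 + 3·3 = 1
a_13 = 3·1 + 4·3 + 3·2 = 1
a_14 = 3·1 + 4·1 + 3·3 = 1
a_15 = 3·1 + 4·1 + 3·1 = 0
a_16 = 3·0 + 4·1 + 3·1 = 2
a_17 = 3·2 + 4·0 + 3·1 = 4
a_18 = 3·4 + 4·2 + 3·0 = 0
a_19 = 3·0 + 4·4 + 3·2 = 2
a_20 = 3·2 + 4·0 + 3·4 = 3
a_21 = 3·3 + 4·2 + 3·0 = 2
a_22 = 3·2 + 4·3 + 3·2 = 4
(a_20, a_21, a_22) = (3, 2, 4) = (a_0, a_1, a_2), so the sequence has period 20.
189 ≡ 9 (mod 20), hence a_189 = a_9 = 3.

3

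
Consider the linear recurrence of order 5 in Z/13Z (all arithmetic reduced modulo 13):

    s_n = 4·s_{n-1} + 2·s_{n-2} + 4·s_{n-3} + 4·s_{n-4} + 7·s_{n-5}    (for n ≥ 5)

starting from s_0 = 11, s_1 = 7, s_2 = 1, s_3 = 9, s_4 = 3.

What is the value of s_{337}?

s_5 = 4·3 + 2·9 + 4·1 + 4·7 + 7·11 = 9
s_6 = 4·9 + 2·3 + 4·9 + 4·1 + 7·7 = 1
s_7 = 4·1 + 2·9 + 4·3 + 4·9 + 7·1 = 12
s_8 = 4·12 + 2·1 + 4·9 + 4·3 + 7·9 = 5
s_9 = 4·5 + 2·12 + 4·1 + 4·9 + 7·3 = 1
s_10 = 4·1 + 2·5 + 4·12 + 4·1 + 7·9 = 12
Continuing the recurrence:
  s_11 = 8;  s_12 = 8;  s_13 = 5;  s_14 = 6;  s_15 = 0;  s_16 = 3
  s_17 = 8;  s_18 = 6;  s_19 = 3;  s_20 = 3;  s_21 = 4;  s_22 = 10
  s_23 = 10;  s_24 = 5;  s_25 = 0;  s_26 = 1;  s_27 = 4;  s_28 = 4
  s_29 = 11;  s_30 = 7;  s_31 = 11;  s_32 = 3;  s_33 = 4;  s_34 = 2
  s_35 = 4;  s_36 = 8;  s_37 = 7;  s_38 = 5;  s_39 = 5;  s_40 = 1
  s_41 = 1;  s_42 = 4;  s_43 = 12;  s_44 = 8;  s_45 = 5;  s_46 = 3
  s_47 = 0;  s_48 = 12;  s_49 = 6;  s_50 = 4;  s_51 = 6;  s_52 = 0
  s_53 = 6;  s_54 = 2;  s_55 = 7;  s_56 = 7;  s_57 = 9;  s_58 = 11
  s_59 = 2;  s_60 = 0;  s_61 = 3;  s_62 = 10;  s_63 = 1;  s_64 = 11
  s_65 = 7;  s_66 = 11;  s_67 = 7;  s_68 = 12;  s_69 = 3;  s_70 = 1
  s_71 = 7;  s_72 = 9;  s_73 = 7;  s_74 = 8;  s_75 = 0;  s_76 = 12
  s_77 = 2;  s_78 = 9;  s_79 = 1;  s_80 = 0;  s_81 = 0;  s_82 = 2
  s_83 = 10;  s_84 = 12;  s_85 = 11;  s_86 = 12;  s_87 = 3;  s_88 = 3
  s_89 = 12;  s_90 = 9;  s_91 = 12;  s_92 = 4;  s_93 = 2;  s_94 = 2
  s_95 = 9;  s_96 = 5;  s_97 = 4;  s_98 = 6;  s_99 = 11;  s_100 = 12
  s_101 = 2;  s_102 = 11;  s_103 = 0;  s_104 = 12;  s_105 = 2;  s_106 = 12
  s_107 = 8;  s_108 = 8;  s_109 = 6;  s_110 = 4;  s_111 = 7;  s_112 = 5
  s_113 = 0;  s_114 = 5;  s_115 = 5;  s_116 = 8;  s_117 = 6;  s_118 = 2
  s_119 = 3;  s_120 = 3;  s_121 = 2;  s_122 = 11;  s_123 = 8;  s_124 = 4
  s_125 = 1;  s_126 = 11;  s_127 = 2;  s_128 = 2;  s_129 = 10;  s_130 = 12
  s_131 = 5;  s_132 = 2;  s_133 = 3;  s_134 = 11;  s_135 = 6;  s_136 = 10
  s_137 = 5;  s_138 = 12;  s_139 = 4;  s_140 = 12;  s_141 = 12;  s_142 = 2
  s_143 = 11;  s_144 = 3;  s_145 = 5;  s_146 = 6;  s_147 = 0;  s_148 = 4
  s_149 = 3;  s_150 = 1;  s_151 = 3;  s_152 = 3;  s_153 = 10;  s_154 = 5
  s_155 = 6;  s_156 = 3;  s_157 = 1;  s_158 = 7;  s_159 = 10;  s_160 = 8
  s_161 = 1;  s_162 = 4;  s_163 = 9;  s_164 = 7;  s_165 = 5;  s_166 = 2
  s_167 = 6;  s_168 = 9;  s_169 = 8;  s_170 = 0;  s_171 = 12;  s_172 = 2
  s_173 = 10;  s_174 = 5;  s_175 = 5;  s_176 = 6;  s_177 = 4;  s_178 = 8
  s_179 = 2;  s_180 = 8;  s_181 = 9;  s_182 = 3;  s_183 = 9;  s_184 = 7
  s_185 = 7;  s_186 = 10;  s_187 = 9;  s_188 = 6;  s_189 = 3;  s_190 = 6
  s_191 = 4;  s_192 = 10;  s_193 = 9;  s_194 = 0;  s_195 = 12;  s_196 = 9
  s_197 = 10;  s_198 = 0;  s_199 = 0;  s_200 = 4;  s_201 = 2;  s_202 = 8
  s_203 = 0;  s_204 = 1;  s_205 = 7;  s_206 = 11;  s_207 = 1;  s_208 = 6
  s_209 = 1;  s_210 = 9;  s_211 = 0;  s_212 = 1;  s_213 = 8;  s_214 = 12
  s_215 = 1;  s_216 = 12;  s_217 = 7;  s_218 = 4;  s_219 = 10;  s_220 = 1
  s_221 = 9;  s_222 = 0;  s_223 = 12;  s_224 = 2;  s_225 = 10;  s_226 = 12
  s_227 = 7;  s_228 = 2;  s_229 = 7;  s_230 = 9;  s_231 = 1;  s_232 = 3
  s_233 = 1;  s_234 = 8;  s_235 = 9;  s_236 = 10;  s_237 = 11;  s_238 = 9
  s_239 = 8;  s_240 = 2;  s_241 = 5;  s_242 = 0;  s_243 = 9;  s_244 = 3
  s_245 = 12;  s_246 = 8;  s_247 = 0;  s_248 = 9;  s_249 = 7;  s_250 = 6
  s_251 = 0;  s_252 = 11;  s_253 = 3;  s_254 = 3;  s_255 = 0;  s_256 = 10
  s_257 = 11;  s_258 = 6;  s_259 = 3;  s_260 = 4;  s_261 = 4;  s_262 = 7
  s_263 = 2;  s_264 = 10;  s_265 = 12;  s_266 = 2;  s_267 = 12;  s_268 = 11
  s_269 = 12;  s_270 = 2;  s_271 = 8;  s_272 = 4;  s_273 = 9;  s_274 = 12
  s_275 = 11;  s_276 = 7;  s_277 = 6;  s_278 = 11;  s_279 = 4;  s_280 = 11
  s_281 = 0;  s_282 = 7;  s_283 = 9;  s_284 = 5;  s_285 = 0;  s_286 = 9
  s_287 = 11;  s_288 = 2;  s_289 = 10;  s_290 = 7;  s_291 = 7;  s_292 = 11
  s_293 = 10;  s_294 = 6;  s_295 = 9;  s_296 = 12;  s_297 = 12;  s_298 = 7
  s_299 = 9;  s_300 = 1;  s_301 = 0;  s_302 = 7;  s_303 = 0;  s_304 = 3
  s_305 = 8;  s_306 = 1;  s_307 = 3;  s_308 = 6;  s_309 = 9;  s_310 = 3
  s_311 = 8;  s_312 = 2;  s_313 = 10;  s_314 = 8;  s_315 = 9;  s_316 = 0
  s_317 = 0;  s_318 = 8;  s_319 = 7;  s_320 = 3;  s_321 = 6;  s_322 = 12
  s_323 = 0;  s_324 = 5;  s_325 = 9;  s_326 = 6;  s_327 = 3;  s_328 = 2
  s_329 = 5;  s_330 = 6;  s_331 = 5;  s_332 = 3;  s_333 = 2;  s_334 = 2
  s_335 = 8
s_336 = 4·8 + 2·2 + 4·2 + 4·3 + 7·5 = 0
s_337 = 4·0 + 2·8 + 4·2 + 4·2 + 7·3 = 1

1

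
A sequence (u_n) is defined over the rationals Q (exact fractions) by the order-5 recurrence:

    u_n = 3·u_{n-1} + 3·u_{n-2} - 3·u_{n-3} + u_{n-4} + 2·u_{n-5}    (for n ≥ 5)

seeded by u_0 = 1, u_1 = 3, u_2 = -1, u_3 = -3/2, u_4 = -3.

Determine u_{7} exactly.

u_5 = 3·-3 + 3·-3/2 + -3·-1 + 1·3 + 2·1 = -11/2
u_6 = 3·-11/2 + 3·-3 + -3·-3/2 + 1·-1 + 2·3 = -16
u_7 = 3·-16 + 3·-11/2 + -3·-3 + 1·-3/2 + 2·-1 = -59

-59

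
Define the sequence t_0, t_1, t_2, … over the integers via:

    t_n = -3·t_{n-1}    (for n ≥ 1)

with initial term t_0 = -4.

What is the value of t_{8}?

t_1 = -3·-4 = 12
t_2 = -3·12 = -36
t_3 = -3·-36 = 108
t_4 = -3·108 = -324
t_5 = -3·-324 = 972
t_6 = -3·972 = -2916
t_7 = -3·-2916 = 8748
t_8 = -3·8748 = -26244

-26244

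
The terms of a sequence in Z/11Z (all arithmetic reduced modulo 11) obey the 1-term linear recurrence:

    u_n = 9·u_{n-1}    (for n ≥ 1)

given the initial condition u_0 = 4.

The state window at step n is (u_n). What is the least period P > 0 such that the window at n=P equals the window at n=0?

5

n=0: window = (4)
n=1: window = (3)
n=2: window = (5)
n=3: window = (1)
n=4: window = (9)
n=5: window = (4)
window at n=5 equals window at n=0 → period = 5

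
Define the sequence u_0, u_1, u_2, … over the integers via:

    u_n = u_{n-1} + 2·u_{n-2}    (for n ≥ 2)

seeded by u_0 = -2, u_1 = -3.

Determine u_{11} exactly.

u_2 = 1·-3 + 2·-2 = -7
u_3 = 1·-7 + 2·-3 = -13
u_4 = 1·-13 + 2·-7 = -27
u_5 = 1·-27 + 2·-13 = -53
u_6 = 1·-53 + 2·-27 = -107
u_7 = 1·-107 + 2·-53 = -213
u_8 = 1·-213 + 2·-107 = -427
u_9 = 1·-427 + 2·-213 = -853
u_10 = 1·-853 + 2·-427 = -1707
u_11 = 1·-1707 + 2·-853 = -3413

-3413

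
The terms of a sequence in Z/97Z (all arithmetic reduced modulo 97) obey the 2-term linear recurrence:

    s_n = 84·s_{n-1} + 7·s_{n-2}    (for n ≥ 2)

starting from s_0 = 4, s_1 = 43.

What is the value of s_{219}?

43

s_2 = 84·43 + 7·4 = 51
s_3 = 84·51 + 7·43 = 26
s_4 = 84·26 + 7·51 = 19
s_5 = 84·19 + 7·26 = 32
s_6 = 84·32 + 7·19 = 8
s_7 = 84·8 + 7·32 = 23
s_8 = 84·23 + 7·8 = 48
s_9 = 84·48 + 7·23 = 22
s_10 = 84·22 + 7·48 = 50
s_11 = 84·50 + 7·22 = 86
s_12 = 84·86 + 7·50 = 8
s_13 = 84·8 + 7·86 = 13
s_14 = 84·13 + 7·8 = 81
s_15 = 84·81 + 7·13 = 8
s_16 = 84·8 + 7·81 = 75
s_17 = 84·75 + 7·8 = 51
s_18 = 84·51 + 7·75 = 56
s_19 = 84·56 + 7·51 = 17
s_20 = 84·17 + 7·56 = 74
s_21 = 84·74 + 7·17 = 30
s_22 = 84·30 + 7·74 = 31
s_23 = 84·31 + 7·30 = 1
s_24 = 84·1 + 7·31 = 10
s_25 = 84·10 + 7·1 = 71
s_26 = 84·71 + 7·10 = 20
s_27 = 84·20 + 7·71 = 43
s_28 = 84·43 + 7·20 = 66
s_29 = 84·66 + 7·43 = 25
s_30 = 84·25 + 7·66 = 40
s_31 = 84·40 + 7·25 = 43
s_32 = 84·43 + 7·40 = 12
s_33 = 84·12 + 7·43 = 48
s_34 = 84·48 + 7·12 = 42
s_35 = 84·42 + 7·48 = 81
s_36 = 84·81 + 7·42 = 17
s_37 = 84·17 + 7·81 = 55
s_38 = 84·55 + 7·17 = 83
s_39 = 84·83 + 7·55 = 82
s_40 = 84·82 + 7·83 = 0
s_41 = 84·0 + 7·82 = 89
s_42 = 84·89 + 7·0 = 7
s_43 = 84·7 + 7·89 = 47
s_44 = 84·47 + 7·7 = 20
s_45 = 84·20 + 7·47 = 69
s_46 = 84·69 + 7·20 = 19
s_47 = 84·19 + 7·69 = 42
s_48 = 84·42 + 7·19 = 72
s_49 = 84·72 + 7·42 = 37
s_50 = 84·37 + 7·72 = 23
s_51 = 84·23 + 7·37 = 57
s_52 = 84·57 + 7·23 = 2
s_53 = 84·2 + 7·57 = 82
s_54 = 84·82 + 7·2 = 15
s_55 = 84·15 + 7·82 = 88
s_56 = 84·88 + 7·15 = 28
s_57 = 84·28 + 7·88 = 58
s_58 = 84·58 + 7·28 = 24
s_59 = 84·24 + 7·58 = 94
s_60 = 84·94 + 7·24 = 13
s_61 = 84·13 + 7·94 = 4
s_62 = 84·4 + 7·13 = 39
s_63 = 84·39 + 7·4 = 6
s_64 = 84·6 + 7·39 = 1
s_65 = 84·1 + 7·6 = 29
s_66 = 84·29 + 7·1 = 18
s_67 = 84·18 + 7·29 = 66
s_68 = 84·66 + 7·18 = 44
s_69 = 84·44 + 7·66 = 84
s_70 = 84·84 + 7·44 = 89
s_71 = 84·89 + 7·84 = 13
s_72 = 84·13 + 7·89 = 66
s_73 = 84·66 + 7·13 = 9
s_74 = 84·9 + 7·66 = 54
s_75 = 84·54 + 7·9 = 40
s_76 = 84·40 + 7·54 = 52
s_77 = 84·52 + 7·40 = 89
s_78 = 84·89 + 7·52 = 80
s_79 = 84·80 + 7·89 = 68
s_80 = 84·68 + 7·80 = 64
s_81 = 84·64 + 7·68 = 32
s_82 = 84·32 + 7·64 = 32
s_83 = 84·32 + 7·32 = 2
s_84 = 84·2 + 7·32 = 4
s_85 = 84·4 + 7·2 = 59
s_86 = 84·59 + 7·4 = 37
s_87 = 84·37 + 7·59 = 29
s_88 = 84·29 + 7·37 = 76
s_89 = 84·76 + 7·29 = 88
s_90 = 84·88 + 7·76 = 67
s_91 = 84·67 + 7·88 = 36
s_92 = 84·36 + 7·67 = 1
s_93 = 84·1 + 7·36 = 45
s_94 = 84·45 + 7·1 = 4
s_95 = 84·4 + 7·45 = 69
s_96 = 84·69 + 7·4 = 4
s_97 = 84·4 + 7·69 = 43
(s_96, s_97) = (4, 43) = (s_0, s_1), so the sequence has period 96.
219 ≡ 27 (mod 96), hence s_219 = s_27 = 43.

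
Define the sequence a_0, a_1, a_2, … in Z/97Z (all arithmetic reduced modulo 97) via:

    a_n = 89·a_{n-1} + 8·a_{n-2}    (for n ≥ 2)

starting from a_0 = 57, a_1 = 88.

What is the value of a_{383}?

68

a_2 = 89·88 + 8·57 = 43
a_3 = 89·43 + 8·88 = 69
a_4 = 89·69 + 8·43 = 83
a_5 = 89·83 + 8·69 = 82
a_6 = 89·82 + 8·83 = 8
a_7 = 89·8 + 8·82 = 10
a_8 = 89·10 + 8·8 = 81
a_9 = 89·81 + 8·10 = 14
a_10 = 89·14 + 8·81 = 51
a_11 = 89·51 + 8·14 = 92
a_12 = 89·92 + 8·51 = 60
a_13 = 89·60 + 8·92 = 62
a_14 = 89·62 + 8·60 = 81
a_15 = 89·81 + 8·62 = 42
a_16 = 89·42 + 8·81 = 21
a_17 = 89·21 + 8·42 = 71
a_18 = 89·71 + 8·21 = 85
a_19 = 89·85 + 8·71 = 82
a_20 = 89·82 + 8·85 = 24
a_21 = 89·24 + 8·82 = 76
a_22 = 89·76 + 8·24 = 69
a_23 = 89·69 + 8·76 = 56
a_24 = 89·56 + 8·69 = 7
a_25 = 89·7 + 8·56 = 4
a_26 = 89·4 + 8·7 = 24
a_27 = 89·24 + 8·4 = 34
a_28 = 89·34 + 8·24 = 17
a_29 = 89·17 + 8·34 = 39
a_30 = 89·39 + 8·17 = 18
a_31 = 89·18 + 8·39 = 71
a_32 = 89·71 + 8·18 = 61
a_33 = 89·61 + 8·71 = 80
a_34 = 89·80 + 8·61 = 42
a_35 = 89·42 + 8·80 = 13
a_36 = 89·13 + 8·42 = 38
a_37 = 89·38 + 8·13 = 91
a_38 = 89·91 + 8·38 = 61
a_39 = 89·61 + 8·91 = 46
a_40 = 89·46 + 8·61 = 23
a_41 = 89·23 + 8·46 = 87
a_42 = 89·87 + 8·23 = 70
a_43 = 89·70 + 8·87 = 39
a_44 = 89·39 + 8·70 = 54
a_45 = 89·54 + 8·39 = 74
a_46 = 89·74 + 8·54 = 34
a_47 = 89·34 + 8·74 = 29
a_48 = 89·29 + 8·34 = 40
a_49 = 89·40 + 8·29 = 9
a_50 = 89·9 + 8·40 = 54
a_51 = 89·54 + 8·9 = 28
a_52 = 89·28 + 8·54 = 14
a_53 = 89·14 + 8·28 = 15
a_54 = 89·15 + 8·14 = 89
a_55 = 89·89 + 8·15 = 87
a_56 = 89·87 + 8·89 = 16
a_57 = 89·16 + 8·87 = 83
a_58 = 89·83 + 8·16 = 46
a_59 = 89·46 + 8·83 = 5
a_60 = 89·5 + 8·46 = 37
a_61 = 89·37 + 8·5 = 35
a_62 = 89·35 + 8·37 = 16
a_63 = 89·16 + 8·35 = 55
a_64 = 89·55 + 8·16 = 76
a_65 = 89·76 + 8·55 = 26
a_66 = 89·26 + 8·76 = 12
a_67 = 89·12 + 8·26 = 15
a_68 = 89·15 + 8·12 = 73
a_69 = 89·73 + 8·15 = 21
a_70 = 89·21 + 8·73 = 28
a_71 = 89·28 + 8·21 = 41
a_72 = 89·41 + 8·28 = 90
a_73 = 89·90 + 8·41 = 93
a_74 = 89·93 + 8·90 = 73
a_75 = 89·73 + 8·93 = 63
a_76 = 89·63 + 8·73 = 80
a_77 = 89·80 + 8·63 = 58
a_78 = 89·58 + 8·80 = 79
a_79 = 89·79 + 8·58 = 26
a_80 = 89·26 + 8·79 = 36
a_81 = 89·36 + 8·26 = 17
a_82 = 89·17 + 8·36 = 55
a_83 = 89·55 + 8·17 = 84
a_84 = 89·84 + 8·55 = 59
a_85 = 89·59 + 8·84 = 6
a_86 = 89·6 + 8·59 = 36
a_87 = 89·36 + 8·6 = 51
a_88 = 89·51 + 8·36 = 74
a_89 = 89·74 + 8·51 = 10
a_90 = 89·10 + 8·74 = 27
a_91 = 89·27 + 8·10 = 58
a_92 = 89·58 + 8·27 = 43
a_93 = 89·43 + 8·58 = 23
a_94 = 89·23 + 8·43 = 63
a_95 = 89·63 + 8·23 = 68
a_96 = 89·68 + 8·63 = 57
a_97 = 89·57 + 8·68 = 88
(a_96, a_97) = (57, 88) = (a_0, a_1), so the sequence has period 96.
383 ≡ 95 (mod 96), hence a_383 = a_95 = 68.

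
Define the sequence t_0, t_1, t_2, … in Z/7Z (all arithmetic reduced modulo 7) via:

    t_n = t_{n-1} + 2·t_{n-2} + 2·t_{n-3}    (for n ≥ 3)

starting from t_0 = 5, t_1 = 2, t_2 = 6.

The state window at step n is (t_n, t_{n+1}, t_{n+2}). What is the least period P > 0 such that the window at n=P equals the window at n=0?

n=0: window = (5, 2, 6)
n=1: window = (2, 6, 6)
n=2: window = (6, 6, 1)
n=3: window = (6, 1, 4)
n=4: window = (1, 4, 4)
n=5: window = (4, 4, 0)
n=6: window = (4, 0, 2)
n=7: window = (0, 2, 3)
n=8: window = (2, 3, 0)
n=9: window = (3, 0, 3)
n=10: window = (0, 3, 2)
n=11: window = (3, 2, 1)
n=12: window = (2, 1, 4)
n=13: window = (1, 4, 3)
n=14: window = (4, 3, 6)
n=15: window = (3, 6, 6)
n=16: window = (6, 6, 3)
n=17: window = (6, 3, 6)
n=18: window = (3, 6, 3)
n=19: window = (6, 3, 0)
n=20: window = (3, 0, 4)
n=21: window = (0, 4, 3)
n=22: window = (4, 3, 4)
n=23: window = (3, 4, 4)
n=24: window = (4, 4, 4)
n=25: window = (4, 4, 6)
n=26: window = (4, 6, 1)
n=27: window = (6, 1, 0)
n=28: window = (1, 0, 0)
n=29: window = (0, 0, 2)
n=30: window = (0, 2, 2)
n=31: window = (2, 2, 6)
n=32: window = (2, 6, 0)
n=33: window = (6, 0, 2)
n=34: window = (0, 2, 0)
n=35: window = (2, 0, 4)
n=36: window = (0, 4, 1)
n=37: window = (4, 1, 2)
n=38: window = (1, 2, 5)
n=39: window = (2, 5, 4)
n=40: window = (5, 4, 4)
…
n=169: window = (5, 4, 5)
n=170: window = (4, 5, 2)
n=171: window = (5, 2, 6)
window at n=171 equals window at n=0 → period = 171

171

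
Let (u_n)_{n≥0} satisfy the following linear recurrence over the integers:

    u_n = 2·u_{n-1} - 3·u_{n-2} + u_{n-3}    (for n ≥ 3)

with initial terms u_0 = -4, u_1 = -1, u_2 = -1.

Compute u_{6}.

u_3 = 2·-1 + -3·-1 + 1·-4 = -3
u_4 = 2·-3 + -3·-1 + 1·-1 = -4
u_5 = 2·-4 + -3·-3 + 1·-1 = 0
u_6 = 2·0 + -3·-4 + 1·-3 = 9

9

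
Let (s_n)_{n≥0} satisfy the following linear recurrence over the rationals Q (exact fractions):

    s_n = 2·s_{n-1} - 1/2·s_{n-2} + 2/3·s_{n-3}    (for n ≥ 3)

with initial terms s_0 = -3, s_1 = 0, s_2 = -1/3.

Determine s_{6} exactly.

s_3 = 2·-1/3 + -1/2·0 + 2/3·-3 = -8/3
s_4 = 2·-8/3 + -1/2·-1/3 + 2/3·0 = -31/6
s_5 = 2·-31/6 + -1/2·-8/3 + 2/3·-1/3 = -83/9
s_6 = 2·-83/9 + -1/2·-31/6 + 2/3·-8/3 = -635/36

-635/36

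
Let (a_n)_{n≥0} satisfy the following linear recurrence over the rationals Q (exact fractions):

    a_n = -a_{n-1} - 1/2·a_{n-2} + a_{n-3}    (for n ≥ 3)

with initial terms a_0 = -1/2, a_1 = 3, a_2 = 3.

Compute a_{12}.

605/32

a_3 = -1·3 + -1/2·3 + 1·-1/2 = -5
a_4 = -1·-5 + -1/2·3 + 1·3 = 13/2
a_5 = -1·13/2 + -1/2·-5 + 1·3 = -1
a_6 = -1·-1 + -1/2·13/2 + 1·-5 = -29/4
a_7 = -1·-29/4 + -1/2·-1 + 1·13/2 = 57/4
a_8 = -1·57/4 + -1/2·-29/4 + 1·-1 = -93/8
a_9 = -1·-93/8 + -1/2·57/4 + 1·-29/4 = -11/4
a_10 = -1·-11/4 + -1/2·-93/8 + 1·57/4 = 365/16
a_11 = -1·365/16 + -1/2·-11/4 + 1·-93/8 = -529/16
a_12 = -1·-529/16 + -1/2·365/16 + 1·-11/4 = 605/32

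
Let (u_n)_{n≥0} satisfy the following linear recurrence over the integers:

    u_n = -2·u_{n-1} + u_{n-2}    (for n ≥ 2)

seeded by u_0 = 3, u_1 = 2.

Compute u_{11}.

4348

u_2 = -2·2 + 1·3 = -1
u_3 = -2·-1 + 1·2 = 4
u_4 = -2·4 + 1·-1 = -9
u_5 = -2·-9 + 1·4 = 22
u_6 = -2·22 + 1·-9 = -53
u_7 = -2·-53 + 1·22 = 128
u_8 = -2·128 + 1·-53 = -309
u_9 = -2·-309 + 1·128 = 746
u_10 = -2·746 + 1·-309 = -1801
u_11 = -2·-1801 + 1·746 = 4348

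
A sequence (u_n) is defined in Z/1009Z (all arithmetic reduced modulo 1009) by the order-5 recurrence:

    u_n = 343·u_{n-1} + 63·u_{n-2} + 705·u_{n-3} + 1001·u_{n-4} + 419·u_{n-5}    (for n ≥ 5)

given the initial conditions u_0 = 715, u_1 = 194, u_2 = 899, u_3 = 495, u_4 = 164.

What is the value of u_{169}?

423

u_5 = 343·164 + 63·495 + 705·899 + 1001·194 + 419·715 = 175
u_6 = 343·175 + 63·164 + 705·495 + 1001·899 + 419·194 = 25
u_7 = 343·25 + 63·175 + 705·164 + 1001·495 + 419·899 = 414
u_8 = 343·414 + 63·25 + 705·175 + 1001·164 + 419·495 = 833
u_9 = 343·833 + 63·414 + 705·25 + 1001·175 + 419·164 = 205
u_10 = 343·205 + 63·833 + 705·414 + 1001·25 + 419·175 = 442
Continuing the recurrence:
  u_11 = 181;  u_12 = 683;  u_13 = 605;  u_14 = 404;  u_15 = 446;  u_16 = 309
  u_17 = 1005;  u_18 = 595;  u_19 = 148;  u_20 = 428;  u_21 = 824;  u_22 = 873
  u_23 = 175;  u_24 = 809;  u_25 = 114;  u_26 = 802;  u_27 = 146;  u_28 = 622
  u_29 = 978;  u_30 = 294;  u_31 = 493;  u_32 = 993;  u_33 = 306;  u_34 = 286
  u_35 = 331;  u_36 = 35;  u_37 = 329;  u_38 = 103;  u_39 = 153;  u_40 = 497
  u_41 = 400;  u_42 = 722;  u_43 = 233;  u_44 = 369;  u_45 = 676;  u_46 = 20
  u_47 = 811;  u_48 = 101;  u_49 = 825;  u_50 = 980;  u_51 = 99;  u_52 = 260
  u_53 = 710;  u_54 = 591;  u_55 = 74;  u_56 = 193;  u_57 = 511;  u_58 = 621
  u_59 = 700;  u_60 = 982;  u_61 = 527;  u_62 = 844;  u_63 = 280;  u_64 = 0
  u_65 = 812;  u_66 = 830;  u_67 = 113;  u_68 = 872;  u_69 = 985;  u_70 = 862
  u_71 = 584;  u_72 = 594;  u_73 = 986;  u_74 = 521;  u_75 = 34;  u_76 = 829
  u_77 = 818;  u_78 = 915;  u_79 = 438;  u_80 = 118;  u_81 = 554;  u_82 = 162
  u_83 = 607;  u_84 = 499;  u_85 = 333;  u_86 = 248;  u_87 = 216;  u_88 = 697
  u_89 = 284;  u_90 = 303;  u_91 = 9;  u_92 = 588;  u_93 = 346;  u_94 = 155
  u_95 = 898;  u_96 = 781;  u_97 = 297;  u_98 = 627;  u_99 = 632;  u_100 = 224
  u_101 = 671;  u_102 = 34;  u_103 = 327;  u_104 = 796;  u_105 = 469;  u_106 = 992
  u_107 = 207;  u_108 = 486;  u_109 = 89;  u_110 = 127;  u_111 = 608;  u_112 = 913
  u_113 = 178;  u_114 = 286;  u_115 = 180;  u_116 = 664;  u_117 = 519;  u_118 = 308
  u_119 = 393;  u_120 = 950;  u_121 = 307;  u_122 = 354;  u_123 = 69;  u_124 = 736
  u_125 = 922;  u_126 = 272;  u_127 = 746;  u_128 = 614;  u_129 = 681;  u_130 = 798
  u_131 = 846;  u_132 = 157;  u_133 = 340;  u_134 = 968;  u_135 = 667;  u_136 = 817
  u_137 = 233;  u_138 = 780;  u_139 = 237;  u_140 = 575;  u_141 = 687;  u_142 = 613
  u_143 = 64;  u_144 = 912;  u_145 = 667;  u_146 = 834;  u_147 = 434;  u_148 = 1003
  u_149 = 217;  u_150 = 1;  u_151 = 590;  u_152 = 524;  u_153 = 458;  u_154 = 761
  u_155 = 155;  u_156 = 67;  u_157 = 141;  u_158 = 577;  u_159 = 554;  u_160 = 713
  u_161 = 837;  u_162 = 113;  u_163 = 70;  u_164 = 76;  u_165 = 612;  u_166 = 381
  u_167 = 203
u_168 = 343·203 + 63·381 + 705·612 + 1001·76 + 419·70 = 882
u_169 = 343·882 + 63·203 + 705·381 + 1001·612 + 419·76 = 423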